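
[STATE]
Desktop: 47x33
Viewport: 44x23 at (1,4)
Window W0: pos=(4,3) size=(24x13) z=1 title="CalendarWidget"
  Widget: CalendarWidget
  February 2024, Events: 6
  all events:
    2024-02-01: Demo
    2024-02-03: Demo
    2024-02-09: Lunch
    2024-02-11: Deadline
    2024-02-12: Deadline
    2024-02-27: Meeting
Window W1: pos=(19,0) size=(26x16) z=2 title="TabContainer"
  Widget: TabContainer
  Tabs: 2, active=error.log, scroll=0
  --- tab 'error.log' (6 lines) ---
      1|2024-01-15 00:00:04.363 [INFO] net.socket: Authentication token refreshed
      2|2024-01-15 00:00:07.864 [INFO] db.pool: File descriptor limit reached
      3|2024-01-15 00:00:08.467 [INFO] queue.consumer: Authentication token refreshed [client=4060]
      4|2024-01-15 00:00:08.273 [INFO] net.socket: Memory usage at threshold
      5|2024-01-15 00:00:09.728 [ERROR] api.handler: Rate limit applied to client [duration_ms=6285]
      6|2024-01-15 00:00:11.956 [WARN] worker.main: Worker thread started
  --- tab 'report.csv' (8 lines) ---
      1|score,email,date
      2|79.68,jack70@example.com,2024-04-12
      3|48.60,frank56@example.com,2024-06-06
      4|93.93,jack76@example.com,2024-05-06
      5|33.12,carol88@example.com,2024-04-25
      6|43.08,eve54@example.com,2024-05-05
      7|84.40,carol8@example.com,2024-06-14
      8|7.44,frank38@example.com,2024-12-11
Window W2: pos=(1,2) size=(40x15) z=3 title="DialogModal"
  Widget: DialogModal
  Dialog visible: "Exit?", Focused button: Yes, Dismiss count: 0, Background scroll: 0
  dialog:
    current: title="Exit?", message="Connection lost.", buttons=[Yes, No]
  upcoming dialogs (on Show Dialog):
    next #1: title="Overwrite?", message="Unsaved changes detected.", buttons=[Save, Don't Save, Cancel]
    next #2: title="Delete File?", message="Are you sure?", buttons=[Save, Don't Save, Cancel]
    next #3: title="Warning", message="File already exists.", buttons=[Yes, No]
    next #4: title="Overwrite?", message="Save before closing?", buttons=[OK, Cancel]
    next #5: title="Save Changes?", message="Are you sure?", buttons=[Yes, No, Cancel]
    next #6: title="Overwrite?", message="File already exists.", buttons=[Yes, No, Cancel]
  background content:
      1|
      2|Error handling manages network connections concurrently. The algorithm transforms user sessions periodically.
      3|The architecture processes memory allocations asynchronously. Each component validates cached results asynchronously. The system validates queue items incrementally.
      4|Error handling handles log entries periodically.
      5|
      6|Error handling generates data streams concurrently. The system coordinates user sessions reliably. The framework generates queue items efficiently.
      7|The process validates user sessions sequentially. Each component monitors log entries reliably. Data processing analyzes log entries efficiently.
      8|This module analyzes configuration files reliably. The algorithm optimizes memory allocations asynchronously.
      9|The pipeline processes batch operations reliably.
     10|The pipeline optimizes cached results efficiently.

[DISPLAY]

┠──────────────────────────────────────┨───┃
┃                                      ┃63 ┃
┃Error handling manages network connect┃64 ┃
┃The architecture processes memory allo┃67 ┃
┃Error han┌──────────────────┐tries per┃73 ┃
┃         │      Exit?       │         ┃28 ┃
┃Error han│ Connection lost. │ streams ┃56 ┃
┃The proce│    [Yes]  No     │ssions se┃   ┃
┃This modu└──────────────────┘ation fil┃   ┃
┃The pipeline processes batch operation┃   ┃
┃The pipeline optimizes cached results ┃   ┃
┃                                      ┃━━━┛
┗━━━━━━━━━━━━━━━━━━━━━━━━━━━━━━━━━━━━━━┛    
                                            
                                            
                                            
                                            
                                            
                                            
                                            
                                            
                                            
                                            


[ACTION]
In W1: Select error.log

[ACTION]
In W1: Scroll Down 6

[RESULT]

┠──────────────────────────────────────┨───┃
┃                                      ┃56 ┃
┃Error handling manages network connect┃   ┃
┃The architecture processes memory allo┃   ┃
┃Error han┌──────────────────┐tries per┃   ┃
┃         │      Exit?       │         ┃   ┃
┃Error han│ Connection lost. │ streams ┃   ┃
┃The proce│    [Yes]  No     │ssions se┃   ┃
┃This modu└──────────────────┘ation fil┃   ┃
┃The pipeline processes batch operation┃   ┃
┃The pipeline optimizes cached results ┃   ┃
┃                                      ┃━━━┛
┗━━━━━━━━━━━━━━━━━━━━━━━━━━━━━━━━━━━━━━┛    
                                            
                                            
                                            
                                            
                                            
                                            
                                            
                                            
                                            
                                            


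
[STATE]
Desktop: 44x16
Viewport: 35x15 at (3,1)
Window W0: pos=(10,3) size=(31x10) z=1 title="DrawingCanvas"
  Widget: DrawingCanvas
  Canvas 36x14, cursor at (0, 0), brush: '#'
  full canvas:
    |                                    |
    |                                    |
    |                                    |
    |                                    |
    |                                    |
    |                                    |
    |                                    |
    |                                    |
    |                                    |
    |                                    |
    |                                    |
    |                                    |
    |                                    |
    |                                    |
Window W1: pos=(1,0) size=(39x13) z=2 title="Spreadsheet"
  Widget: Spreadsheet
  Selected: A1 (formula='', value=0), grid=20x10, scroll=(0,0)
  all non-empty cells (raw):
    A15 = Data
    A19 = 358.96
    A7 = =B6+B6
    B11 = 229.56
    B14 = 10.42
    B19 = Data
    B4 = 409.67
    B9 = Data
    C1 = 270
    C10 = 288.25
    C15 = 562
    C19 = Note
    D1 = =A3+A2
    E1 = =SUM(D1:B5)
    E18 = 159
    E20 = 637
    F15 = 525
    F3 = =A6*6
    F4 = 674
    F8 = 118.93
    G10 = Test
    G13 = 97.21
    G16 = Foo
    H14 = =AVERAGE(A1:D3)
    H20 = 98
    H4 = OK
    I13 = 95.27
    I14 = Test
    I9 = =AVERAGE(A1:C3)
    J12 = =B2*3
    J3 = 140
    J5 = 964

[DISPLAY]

Spreadsheet                        
───────────────────────────────────
1:                                 
      A       B       C       D    
-----------------------------------
 1      [0]       0     270       0
 2        0       0       0       0
 3        0       0       0       0
 4        0  409.67       0       0
 5        0       0       0       0
 6        0       0       0       0
━━━━━━━━━━━━━━━━━━━━━━━━━━━━━━━━━━━
                                   
                                   
                                   


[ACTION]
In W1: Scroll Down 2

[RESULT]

Spreadsheet                        
───────────────────────────────────
1:                                 
      A       B       C       D    
-----------------------------------
 3        0       0       0       0
 4        0  409.67       0       0
 5        0       0       0       0
 6        0       0       0       0
 7        0       0       0       0
 8        0       0       0       0
━━━━━━━━━━━━━━━━━━━━━━━━━━━━━━━━━━━
                                   
                                   
                                   


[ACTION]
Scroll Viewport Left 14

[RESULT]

 ┃ Spreadsheet                     
 ┠─────────────────────────────────
 ┃A1:                              
 ┃       A       B       C       D 
 ┃---------------------------------
 ┃  3        0       0       0     
 ┃  4        0  409.67       0     
 ┃  5        0       0       0     
 ┃  6        0       0       0     
 ┃  7        0       0       0     
 ┃  8        0       0       0     
 ┗━━━━━━━━━━━━━━━━━━━━━━━━━━━━━━━━━
                                   
                                   
                                   


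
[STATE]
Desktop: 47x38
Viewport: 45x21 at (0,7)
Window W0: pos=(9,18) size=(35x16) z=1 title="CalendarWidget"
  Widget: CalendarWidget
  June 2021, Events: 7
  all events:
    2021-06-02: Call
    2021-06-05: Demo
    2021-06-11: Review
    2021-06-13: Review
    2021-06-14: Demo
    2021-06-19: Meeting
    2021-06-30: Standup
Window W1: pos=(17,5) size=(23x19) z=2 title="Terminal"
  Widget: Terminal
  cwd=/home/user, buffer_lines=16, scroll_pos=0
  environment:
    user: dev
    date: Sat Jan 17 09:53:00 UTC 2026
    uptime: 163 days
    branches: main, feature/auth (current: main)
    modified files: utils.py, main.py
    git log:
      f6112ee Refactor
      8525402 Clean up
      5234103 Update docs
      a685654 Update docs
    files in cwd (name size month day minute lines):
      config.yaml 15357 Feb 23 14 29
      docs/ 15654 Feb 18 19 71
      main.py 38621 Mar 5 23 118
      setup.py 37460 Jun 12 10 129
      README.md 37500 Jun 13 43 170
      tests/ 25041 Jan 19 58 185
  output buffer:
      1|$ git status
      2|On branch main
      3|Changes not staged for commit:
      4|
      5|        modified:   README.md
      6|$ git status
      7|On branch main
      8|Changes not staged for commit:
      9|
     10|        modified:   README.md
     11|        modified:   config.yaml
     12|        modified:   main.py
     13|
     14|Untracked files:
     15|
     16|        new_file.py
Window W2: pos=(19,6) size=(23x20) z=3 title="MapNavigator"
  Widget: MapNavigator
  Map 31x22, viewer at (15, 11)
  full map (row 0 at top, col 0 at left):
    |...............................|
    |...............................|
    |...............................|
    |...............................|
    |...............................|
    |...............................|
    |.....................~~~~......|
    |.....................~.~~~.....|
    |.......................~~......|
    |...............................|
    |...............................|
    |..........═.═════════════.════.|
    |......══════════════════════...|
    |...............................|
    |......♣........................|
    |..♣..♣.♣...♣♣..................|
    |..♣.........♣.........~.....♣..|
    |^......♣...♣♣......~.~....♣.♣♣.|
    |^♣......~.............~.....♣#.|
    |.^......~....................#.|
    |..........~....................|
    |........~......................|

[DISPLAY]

                 ┠─┃ MapNavigator        ┃   
                 ┃$┠─────────────────────┨   
                 ┃O┃.....................┃   
                 ┃C┃.....................┃   
                 ┃ ┃.....................┃   
                 ┃ ┃................~~~~.┃   
                 ┃$┃................~.~~~┃   
                 ┃O┃..................~~.┃   
                 ┃C┃.....................┃   
                 ┃ ┃.....................┃   
                 ┃ ┃.....═.═══@═════════.┃   
         ┏━━━━━━━┃ ┃.════════════════════┃━┓ 
         ┃ Calend┃ ┃.....................┃ ┃ 
         ┠───────┃ ┃.♣...................┃─┨ 
         ┃       ┃U┃♣.♣...♣♣.............┃ ┃ 
         ┃Mo Tu W┃ ┃.......♣.........~...┃ ┃ 
         ┃    1  ┗━┃..♣...♣♣......~.~....┃ ┃ 
         ┃ 7  8  9 ┃...~.............~...┃ ┃ 
         ┃14* 15 16┗━━━━━━━━━━━━━━━━━━━━━┛ ┃ 
         ┃21 22 23 24 25 26 27             ┃ 
         ┃28 29 30*                        ┃ 


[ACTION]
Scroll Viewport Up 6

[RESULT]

                                             
                                             
                                             
                                             
                 ┏━━━━━━━━━━━━━━━━━━━━━┓     
                 ┃ ┏━━━━━━━━━━━━━━━━━━━━━┓   
                 ┠─┃ MapNavigator        ┃   
                 ┃$┠─────────────────────┨   
                 ┃O┃.....................┃   
                 ┃C┃.....................┃   
                 ┃ ┃.....................┃   
                 ┃ ┃................~~~~.┃   
                 ┃$┃................~.~~~┃   
                 ┃O┃..................~~.┃   
                 ┃C┃.....................┃   
                 ┃ ┃.....................┃   
                 ┃ ┃.....═.═══@═════════.┃   
         ┏━━━━━━━┃ ┃.════════════════════┃━┓ 
         ┃ Calend┃ ┃.....................┃ ┃ 
         ┠───────┃ ┃.♣...................┃─┨ 
         ┃       ┃U┃♣.♣...♣♣.............┃ ┃ 


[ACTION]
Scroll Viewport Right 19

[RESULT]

                                             
                                             
                                             
                                             
               ┏━━━━━━━━━━━━━━━━━━━━━┓       
               ┃ ┏━━━━━━━━━━━━━━━━━━━━━┓     
               ┠─┃ MapNavigator        ┃     
               ┃$┠─────────────────────┨     
               ┃O┃.....................┃     
               ┃C┃.....................┃     
               ┃ ┃.....................┃     
               ┃ ┃................~~~~.┃     
               ┃$┃................~.~~~┃     
               ┃O┃..................~~.┃     
               ┃C┃.....................┃     
               ┃ ┃.....................┃     
               ┃ ┃.....═.═══@═════════.┃     
       ┏━━━━━━━┃ ┃.════════════════════┃━┓   
       ┃ Calend┃ ┃.....................┃ ┃   
       ┠───────┃ ┃.♣...................┃─┨   
       ┃       ┃U┃♣.♣...♣♣.............┃ ┃   


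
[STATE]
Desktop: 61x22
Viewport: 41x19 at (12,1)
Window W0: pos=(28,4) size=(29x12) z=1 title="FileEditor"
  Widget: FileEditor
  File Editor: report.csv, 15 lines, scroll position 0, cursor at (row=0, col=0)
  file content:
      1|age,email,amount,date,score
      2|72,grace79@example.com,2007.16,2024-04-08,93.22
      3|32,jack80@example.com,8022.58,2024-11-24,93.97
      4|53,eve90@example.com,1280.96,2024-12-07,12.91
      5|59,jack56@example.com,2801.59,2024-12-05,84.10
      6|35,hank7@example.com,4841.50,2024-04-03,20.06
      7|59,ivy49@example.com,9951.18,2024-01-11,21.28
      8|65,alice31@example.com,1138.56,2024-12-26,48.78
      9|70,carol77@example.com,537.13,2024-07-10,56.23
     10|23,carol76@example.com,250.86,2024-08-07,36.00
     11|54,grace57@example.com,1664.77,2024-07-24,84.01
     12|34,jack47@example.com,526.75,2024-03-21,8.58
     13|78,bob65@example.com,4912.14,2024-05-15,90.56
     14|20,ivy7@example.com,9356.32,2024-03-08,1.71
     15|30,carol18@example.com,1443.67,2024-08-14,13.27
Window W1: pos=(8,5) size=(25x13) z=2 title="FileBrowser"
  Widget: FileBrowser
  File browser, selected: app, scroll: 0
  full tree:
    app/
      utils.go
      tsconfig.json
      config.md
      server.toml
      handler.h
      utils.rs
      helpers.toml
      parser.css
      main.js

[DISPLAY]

                                         
                                         
                                         
                ┏━━━━━━━━━━━━━━━━━━━━━━━━
━━━━━━━━━━━━━━━━━━━━┓eEditor             
leBrowser           ┃────────────────────
────────────────────┨email,amount,date,sc
-] app/             ┃race79@example.com,2
 utils.go           ┃ack80@example.com,80
 tsconfig.json      ┃ve90@example.com,128
 config.md          ┃ack56@example.com,28
 server.toml        ┃ank7@example.com,484
 handler.h          ┃vy49@example.com,995
 utils.rs           ┃lice31@example.com,1
 helpers.toml       ┃━━━━━━━━━━━━━━━━━━━━
 parser.css         ┃                    
━━━━━━━━━━━━━━━━━━━━┛                    
                                         
                                         


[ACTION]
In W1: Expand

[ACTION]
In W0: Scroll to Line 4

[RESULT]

                                         
                                         
                                         
                ┏━━━━━━━━━━━━━━━━━━━━━━━━
━━━━━━━━━━━━━━━━━━━━┓eEditor             
leBrowser           ┃────────────────────
────────────────────┨ve90@example.com,128
-] app/             ┃ack56@example.com,28
 utils.go           ┃ank7@example.com,484
 tsconfig.json      ┃vy49@example.com,995
 config.md          ┃lice31@example.com,1
 server.toml        ┃arol77@example.com,5
 handler.h          ┃arol76@example.com,2
 utils.rs           ┃race57@example.com,1
 helpers.toml       ┃━━━━━━━━━━━━━━━━━━━━
 parser.css         ┃                    
━━━━━━━━━━━━━━━━━━━━┛                    
                                         
                                         


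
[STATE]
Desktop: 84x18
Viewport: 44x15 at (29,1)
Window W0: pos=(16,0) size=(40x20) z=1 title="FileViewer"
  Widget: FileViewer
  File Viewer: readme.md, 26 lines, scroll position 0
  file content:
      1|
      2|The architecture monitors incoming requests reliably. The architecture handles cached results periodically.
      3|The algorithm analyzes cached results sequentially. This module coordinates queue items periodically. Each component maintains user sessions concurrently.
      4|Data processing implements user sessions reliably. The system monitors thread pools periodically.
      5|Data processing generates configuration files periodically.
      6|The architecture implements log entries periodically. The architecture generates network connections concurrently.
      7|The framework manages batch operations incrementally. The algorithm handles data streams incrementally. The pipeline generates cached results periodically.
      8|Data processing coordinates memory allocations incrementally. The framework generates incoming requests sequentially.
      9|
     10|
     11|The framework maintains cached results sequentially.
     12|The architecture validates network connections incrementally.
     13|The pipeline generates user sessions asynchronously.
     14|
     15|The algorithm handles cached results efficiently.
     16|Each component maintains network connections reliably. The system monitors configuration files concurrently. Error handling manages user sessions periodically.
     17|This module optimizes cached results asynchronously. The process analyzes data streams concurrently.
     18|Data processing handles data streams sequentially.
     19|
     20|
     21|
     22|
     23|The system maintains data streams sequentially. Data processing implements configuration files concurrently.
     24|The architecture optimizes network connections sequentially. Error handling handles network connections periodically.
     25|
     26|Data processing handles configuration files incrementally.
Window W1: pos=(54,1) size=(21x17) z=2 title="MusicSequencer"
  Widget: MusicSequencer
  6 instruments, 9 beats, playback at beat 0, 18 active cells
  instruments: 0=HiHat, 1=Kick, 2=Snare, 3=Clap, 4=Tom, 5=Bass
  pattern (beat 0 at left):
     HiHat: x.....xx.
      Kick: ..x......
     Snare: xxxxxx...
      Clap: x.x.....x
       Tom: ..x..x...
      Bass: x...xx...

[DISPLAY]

                         ┏━━━━━━━━━━━━━━━━━━
─────────────────────────┃ MusicSequencer   
                         ┠──────────────────
ture monitors incoming re┃      ▼12345678   
m analyzes cached results┃ HiHat█·····██·   
ing implements user sessi┃  Kick··█······   
ing generates configurati┃ Snare██████···   
ture implements log entri┃  Clap█·█·····█   
k manages batch operation┃   Tom··█··█···   
ing coordinates memory al┃  Bass█···██···   
                         ┃                  
                         ┃                  
k maintains cached result┃                  
ture validates network co┃                  
 generates user sessions ┃                  


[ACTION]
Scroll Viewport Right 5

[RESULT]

                    ┏━━━━━━━━━━━━━━━━━━━┓   
────────────────────┃ MusicSequencer    ┃   
                    ┠───────────────────┨   
monitors incoming re┃      ▼12345678    ┃   
lyzes cached results┃ HiHat█·····██·    ┃   
mplements user sessi┃  Kick··█······    ┃   
enerates configurati┃ Snare██████···    ┃   
implements log entri┃  Clap█·█·····█    ┃   
ages batch operation┃   Tom··█··█···    ┃   
oordinates memory al┃  Bass█···██···    ┃   
                    ┃                   ┃   
                    ┃                   ┃   
ntains cached result┃                   ┃   
validates network co┃                   ┃   
rates user sessions ┃                   ┃   


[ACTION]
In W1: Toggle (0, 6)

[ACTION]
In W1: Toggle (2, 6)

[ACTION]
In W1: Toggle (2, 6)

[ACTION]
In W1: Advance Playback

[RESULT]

                    ┏━━━━━━━━━━━━━━━━━━━┓   
────────────────────┃ MusicSequencer    ┃   
                    ┠───────────────────┨   
monitors incoming re┃      0▼2345678    ┃   
lyzes cached results┃ HiHat█······█·    ┃   
mplements user sessi┃  Kick··█······    ┃   
enerates configurati┃ Snare██████···    ┃   
implements log entri┃  Clap█·█·····█    ┃   
ages batch operation┃   Tom··█··█···    ┃   
oordinates memory al┃  Bass█···██···    ┃   
                    ┃                   ┃   
                    ┃                   ┃   
ntains cached result┃                   ┃   
validates network co┃                   ┃   
rates user sessions ┃                   ┃   


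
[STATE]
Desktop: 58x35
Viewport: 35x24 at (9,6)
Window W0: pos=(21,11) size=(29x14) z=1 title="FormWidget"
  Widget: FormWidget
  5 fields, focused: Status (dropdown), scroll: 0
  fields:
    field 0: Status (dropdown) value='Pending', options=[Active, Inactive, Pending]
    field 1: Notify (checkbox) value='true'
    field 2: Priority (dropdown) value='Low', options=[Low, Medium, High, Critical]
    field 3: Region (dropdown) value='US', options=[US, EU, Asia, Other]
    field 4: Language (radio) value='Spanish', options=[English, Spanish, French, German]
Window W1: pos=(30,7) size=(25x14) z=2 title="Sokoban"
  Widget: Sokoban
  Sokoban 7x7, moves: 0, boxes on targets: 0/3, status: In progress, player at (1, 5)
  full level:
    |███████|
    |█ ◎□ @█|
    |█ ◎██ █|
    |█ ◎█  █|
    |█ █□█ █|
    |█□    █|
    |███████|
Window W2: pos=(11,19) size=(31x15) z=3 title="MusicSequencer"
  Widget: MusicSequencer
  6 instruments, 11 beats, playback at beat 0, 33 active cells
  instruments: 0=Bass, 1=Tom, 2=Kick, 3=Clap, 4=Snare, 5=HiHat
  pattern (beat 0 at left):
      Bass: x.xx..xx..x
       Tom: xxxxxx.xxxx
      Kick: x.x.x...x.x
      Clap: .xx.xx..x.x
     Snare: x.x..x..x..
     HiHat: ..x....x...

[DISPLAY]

                                   
                     ┏━━━━━━━━━━━━━
                     ┃ Sokoban     
                     ┠─────────────
                     ┃███████      
            ┏━━━━━━━━┃█ ◎□ @█      
            ┃ FormWid┃█ ◎██ █      
            ┠────────┃█ ◎█  █      
            ┃> Status┃█ █□█ █      
            ┃  Notify┃█□    █      
            ┃  Priori┃███████      
            ┃  Region┃Moves: 0  0/3
            ┃  Langua┃             
  ┏━━━━━━━━━━━━━━━━━━━━━━━━━━━━━┓  
  ┃ MusicSequencer              ┃━━
  ┠─────────────────────────────┨  
  ┃      ▼1234567890            ┃  
  ┃  Bass█·██··██··█            ┃  
  ┃   Tom██████·████            ┃━━
  ┃  Kick█·█·█···█·█            ┃  
  ┃  Clap·██·██··█·█            ┃  
  ┃ Snare█·█··█··█··            ┃  
  ┃ HiHat··█····█···            ┃  
  ┃                             ┃  


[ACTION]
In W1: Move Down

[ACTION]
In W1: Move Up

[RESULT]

                                   
                     ┏━━━━━━━━━━━━━
                     ┃ Sokoban     
                     ┠─────────────
                     ┃███████      
            ┏━━━━━━━━┃█ ◎□ @█      
            ┃ FormWid┃█ ◎██ █      
            ┠────────┃█ ◎█  █      
            ┃> Status┃█ █□█ █      
            ┃  Notify┃█□    █      
            ┃  Priori┃███████      
            ┃  Region┃Moves: 2  0/3
            ┃  Langua┃             
  ┏━━━━━━━━━━━━━━━━━━━━━━━━━━━━━┓  
  ┃ MusicSequencer              ┃━━
  ┠─────────────────────────────┨  
  ┃      ▼1234567890            ┃  
  ┃  Bass█·██··██··█            ┃  
  ┃   Tom██████·████            ┃━━
  ┃  Kick█·█·█···█·█            ┃  
  ┃  Clap·██·██··█·█            ┃  
  ┃ Snare█·█··█··█··            ┃  
  ┃ HiHat··█····█···            ┃  
  ┃                             ┃  


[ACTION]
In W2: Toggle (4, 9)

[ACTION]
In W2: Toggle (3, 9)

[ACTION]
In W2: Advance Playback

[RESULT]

                                   
                     ┏━━━━━━━━━━━━━
                     ┃ Sokoban     
                     ┠─────────────
                     ┃███████      
            ┏━━━━━━━━┃█ ◎□ @█      
            ┃ FormWid┃█ ◎██ █      
            ┠────────┃█ ◎█  █      
            ┃> Status┃█ █□█ █      
            ┃  Notify┃█□    █      
            ┃  Priori┃███████      
            ┃  Region┃Moves: 2  0/3
            ┃  Langua┃             
  ┏━━━━━━━━━━━━━━━━━━━━━━━━━━━━━┓  
  ┃ MusicSequencer              ┃━━
  ┠─────────────────────────────┨  
  ┃      0▼234567890            ┃  
  ┃  Bass█·██··██··█            ┃  
  ┃   Tom██████·████            ┃━━
  ┃  Kick█·█·█···█·█            ┃  
  ┃  Clap·██·██··███            ┃  
  ┃ Snare█·█··█··██·            ┃  
  ┃ HiHat··█····█···            ┃  
  ┃                             ┃  


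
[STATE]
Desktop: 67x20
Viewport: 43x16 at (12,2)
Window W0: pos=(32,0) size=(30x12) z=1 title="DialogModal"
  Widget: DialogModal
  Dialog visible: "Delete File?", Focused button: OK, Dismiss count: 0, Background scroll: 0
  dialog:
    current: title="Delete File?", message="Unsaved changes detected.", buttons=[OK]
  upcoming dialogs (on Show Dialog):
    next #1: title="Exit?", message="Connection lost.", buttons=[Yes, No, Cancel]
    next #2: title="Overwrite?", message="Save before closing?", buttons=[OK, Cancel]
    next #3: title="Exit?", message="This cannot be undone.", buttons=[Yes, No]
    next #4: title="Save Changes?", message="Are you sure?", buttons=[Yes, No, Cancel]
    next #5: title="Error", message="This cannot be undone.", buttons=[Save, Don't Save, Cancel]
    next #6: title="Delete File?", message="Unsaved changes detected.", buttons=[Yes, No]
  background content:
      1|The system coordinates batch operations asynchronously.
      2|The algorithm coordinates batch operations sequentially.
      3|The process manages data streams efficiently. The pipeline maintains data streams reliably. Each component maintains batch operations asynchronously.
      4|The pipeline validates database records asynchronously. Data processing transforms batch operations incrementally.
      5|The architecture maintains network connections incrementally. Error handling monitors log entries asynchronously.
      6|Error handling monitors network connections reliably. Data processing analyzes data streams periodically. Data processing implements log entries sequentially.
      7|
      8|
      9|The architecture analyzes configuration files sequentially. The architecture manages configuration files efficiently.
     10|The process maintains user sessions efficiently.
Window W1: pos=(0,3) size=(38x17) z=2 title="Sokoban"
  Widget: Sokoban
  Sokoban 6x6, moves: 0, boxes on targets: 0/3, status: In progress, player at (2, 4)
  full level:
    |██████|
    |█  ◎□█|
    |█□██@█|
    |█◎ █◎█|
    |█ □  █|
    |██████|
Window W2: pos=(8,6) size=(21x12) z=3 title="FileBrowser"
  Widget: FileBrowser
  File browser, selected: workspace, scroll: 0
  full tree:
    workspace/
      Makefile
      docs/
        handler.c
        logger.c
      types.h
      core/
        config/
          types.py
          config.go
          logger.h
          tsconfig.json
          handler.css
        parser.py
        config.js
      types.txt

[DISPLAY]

                    ┠──────────────────────
━━━━━━━━━━━━━━━━━━━━━━━━━┓ystem coordinates
                         ┃─────────────────
─────────────────────────┨   Delete File?  
━━━━━━━━━━━━━━━━┓        ┃saved changes det
leBrowser       ┃        ┃       [OK]      
────────────────┨        ┃─────────────────
-] workspace/   ┃        ┃                 
 Makefile       ┃        ┃                 
 [+] docs/      ┃        ┃━━━━━━━━━━━━━━━━━
 types.h        ┃        ┃                 
 [+] core/      ┃        ┃                 
 types.txt      ┃        ┃                 
                ┃        ┃                 
                ┃        ┃                 
━━━━━━━━━━━━━━━━┛        ┃                 


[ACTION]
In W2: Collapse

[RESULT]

                    ┠──────────────────────
━━━━━━━━━━━━━━━━━━━━━━━━━┓ystem coordinates
                         ┃─────────────────
─────────────────────────┨   Delete File?  
━━━━━━━━━━━━━━━━┓        ┃saved changes det
leBrowser       ┃        ┃       [OK]      
────────────────┨        ┃─────────────────
+] workspace/   ┃        ┃                 
                ┃        ┃                 
                ┃        ┃━━━━━━━━━━━━━━━━━
                ┃        ┃                 
                ┃        ┃                 
                ┃        ┃                 
                ┃        ┃                 
                ┃        ┃                 
━━━━━━━━━━━━━━━━┛        ┃                 


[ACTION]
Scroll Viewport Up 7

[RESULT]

                    ┏━━━━━━━━━━━━━━━━━━━━━━
                    ┃ DialogModal          
                    ┠──────────────────────
━━━━━━━━━━━━━━━━━━━━━━━━━┓ystem coordinates
                         ┃─────────────────
─────────────────────────┨   Delete File?  
━━━━━━━━━━━━━━━━┓        ┃saved changes det
leBrowser       ┃        ┃       [OK]      
────────────────┨        ┃─────────────────
+] workspace/   ┃        ┃                 
                ┃        ┃                 
                ┃        ┃━━━━━━━━━━━━━━━━━
                ┃        ┃                 
                ┃        ┃                 
                ┃        ┃                 
                ┃        ┃                 


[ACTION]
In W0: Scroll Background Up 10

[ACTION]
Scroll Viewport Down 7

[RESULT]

                         ┃─────────────────
─────────────────────────┨   Delete File?  
━━━━━━━━━━━━━━━━┓        ┃saved changes det
leBrowser       ┃        ┃       [OK]      
────────────────┨        ┃─────────────────
+] workspace/   ┃        ┃                 
                ┃        ┃                 
                ┃        ┃━━━━━━━━━━━━━━━━━
                ┃        ┃                 
                ┃        ┃                 
                ┃        ┃                 
                ┃        ┃                 
                ┃        ┃                 
━━━━━━━━━━━━━━━━┛        ┃                 
                         ┃                 
━━━━━━━━━━━━━━━━━━━━━━━━━┛                 


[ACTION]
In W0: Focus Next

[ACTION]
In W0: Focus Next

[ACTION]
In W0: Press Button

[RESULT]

                         ┃lgorithm coordina
─────────────────────────┨rocess manages da
━━━━━━━━━━━━━━━━┓        ┃ipeline validates
leBrowser       ┃        ┃rchitecture maint
────────────────┨        ┃ handling monitor
+] workspace/   ┃        ┃                 
                ┃        ┃                 
                ┃        ┃━━━━━━━━━━━━━━━━━
                ┃        ┃                 
                ┃        ┃                 
                ┃        ┃                 
                ┃        ┃                 
                ┃        ┃                 
━━━━━━━━━━━━━━━━┛        ┃                 
                         ┃                 
━━━━━━━━━━━━━━━━━━━━━━━━━┛                 


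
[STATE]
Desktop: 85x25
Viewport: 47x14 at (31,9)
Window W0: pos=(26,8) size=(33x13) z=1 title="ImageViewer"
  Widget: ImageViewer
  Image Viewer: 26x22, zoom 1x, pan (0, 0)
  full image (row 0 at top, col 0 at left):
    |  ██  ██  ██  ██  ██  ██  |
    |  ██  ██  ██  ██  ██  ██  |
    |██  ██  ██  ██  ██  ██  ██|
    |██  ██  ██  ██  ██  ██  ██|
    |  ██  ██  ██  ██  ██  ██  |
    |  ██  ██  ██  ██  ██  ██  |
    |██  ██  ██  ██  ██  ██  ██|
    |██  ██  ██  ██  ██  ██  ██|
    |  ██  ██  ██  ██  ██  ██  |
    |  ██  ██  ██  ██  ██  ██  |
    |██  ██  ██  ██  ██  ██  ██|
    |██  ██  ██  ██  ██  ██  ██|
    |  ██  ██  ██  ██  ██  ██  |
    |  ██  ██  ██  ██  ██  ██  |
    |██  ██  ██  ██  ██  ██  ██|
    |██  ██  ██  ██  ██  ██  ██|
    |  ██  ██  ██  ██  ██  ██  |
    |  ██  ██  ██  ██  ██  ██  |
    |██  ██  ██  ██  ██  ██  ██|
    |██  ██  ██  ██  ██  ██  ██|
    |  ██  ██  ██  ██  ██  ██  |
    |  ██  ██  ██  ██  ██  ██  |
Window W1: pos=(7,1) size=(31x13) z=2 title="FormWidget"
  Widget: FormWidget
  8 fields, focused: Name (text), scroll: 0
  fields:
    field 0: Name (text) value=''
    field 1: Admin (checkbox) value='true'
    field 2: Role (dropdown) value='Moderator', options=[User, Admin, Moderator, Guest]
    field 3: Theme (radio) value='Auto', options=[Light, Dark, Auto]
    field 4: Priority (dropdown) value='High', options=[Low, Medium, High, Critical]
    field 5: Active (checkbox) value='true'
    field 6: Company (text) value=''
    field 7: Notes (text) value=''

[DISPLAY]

      ┃r                   ┃                   
     ]┃────────────────────┨                   
     ]┃█  ██  ██  ██       ┃                   
      ┃█  ██  ██  ██       ┃                   
━━━━━━┛ ██  ██  ██  ██     ┃                   
██  ██  ██  ██  ██  ██     ┃                   
  ██  ██  ██  ██  ██       ┃                   
  ██  ██  ██  ██  ██       ┃                   
██  ██  ██  ██  ██  ██     ┃                   
██  ██  ██  ██  ██  ██     ┃                   
  ██  ██  ██  ██  ██       ┃                   
━━━━━━━━━━━━━━━━━━━━━━━━━━━┛                   
                                               
                                               


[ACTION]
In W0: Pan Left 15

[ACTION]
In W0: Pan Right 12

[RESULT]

      ┃r                   ┃                   
     ]┃────────────────────┨                   
     ]┃█                   ┃                   
      ┃█                   ┃                   
━━━━━━┛ ██                 ┃                   
██  ██  ██                 ┃                   
  ██  ██                   ┃                   
  ██  ██                   ┃                   
██  ██  ██                 ┃                   
██  ██  ██                 ┃                   
  ██  ██                   ┃                   
━━━━━━━━━━━━━━━━━━━━━━━━━━━┛                   
                                               
                                               
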